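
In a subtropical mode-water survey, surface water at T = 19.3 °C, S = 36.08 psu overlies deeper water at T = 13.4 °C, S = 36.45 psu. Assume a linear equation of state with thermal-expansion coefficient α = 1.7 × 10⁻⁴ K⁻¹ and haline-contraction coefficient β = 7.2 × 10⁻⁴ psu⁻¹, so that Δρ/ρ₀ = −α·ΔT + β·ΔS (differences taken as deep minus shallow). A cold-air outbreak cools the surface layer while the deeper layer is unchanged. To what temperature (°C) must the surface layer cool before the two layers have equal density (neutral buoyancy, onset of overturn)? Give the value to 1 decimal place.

11.8 °C

Neutral buoyancy requires Δρ = 0, i.e. −α(T_deep − T_surf′) + β(S_deep − S_surf) = 0.
T_surf′ = T_deep − (β/α)·ΔS = 13.4 − (7.2 × 10⁻⁴/1.7 × 10⁻⁴)·(+0.37) = 11.833 °C.
Cooling required: 19.3 − (11.833) = 7.467 °C.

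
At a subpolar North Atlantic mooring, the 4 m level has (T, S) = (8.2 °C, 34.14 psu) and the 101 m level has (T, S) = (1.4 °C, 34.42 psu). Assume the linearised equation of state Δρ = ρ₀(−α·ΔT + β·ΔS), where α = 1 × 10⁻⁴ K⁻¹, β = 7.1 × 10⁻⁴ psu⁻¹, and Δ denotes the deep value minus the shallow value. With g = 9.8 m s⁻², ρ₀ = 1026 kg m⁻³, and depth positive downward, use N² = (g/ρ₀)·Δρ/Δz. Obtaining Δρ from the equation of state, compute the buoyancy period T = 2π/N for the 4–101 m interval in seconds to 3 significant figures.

667 s

ΔT = -6.8 K, ΔS = +0.28 psu (deep − shallow).
Δρ/ρ₀ = −αΔT + βΔS = 6.80 × 10⁻⁴ + 1.988 × 10⁻⁴ = 8.788 × 10⁻⁴, so Δρ ≈ 0.9016 kg m⁻³.
N² = (g/ρ₀)·Δρ/Δz = g·(Δρ/ρ₀)/Δz = 9.8 × 8.788 × 10⁻⁴ / 97 = 8.8786 × 10⁻⁵ s⁻².
N = √(8.8786 × 10⁻⁵) = 9.4226 × 10⁻³ rad s⁻¹ → T = 2π/N = 666.82 s ≈ 667 s.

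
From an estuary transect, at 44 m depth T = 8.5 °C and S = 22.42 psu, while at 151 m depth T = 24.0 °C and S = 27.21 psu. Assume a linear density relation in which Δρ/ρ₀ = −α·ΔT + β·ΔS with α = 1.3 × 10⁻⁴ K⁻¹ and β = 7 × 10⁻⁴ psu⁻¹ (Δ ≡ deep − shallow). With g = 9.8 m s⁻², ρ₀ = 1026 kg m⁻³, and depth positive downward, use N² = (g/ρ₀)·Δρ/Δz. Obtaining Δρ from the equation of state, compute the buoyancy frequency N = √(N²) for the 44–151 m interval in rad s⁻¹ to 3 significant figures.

0.0111 rad s⁻¹

ΔT = +15.5 K, ΔS = +4.79 psu (deep − shallow).
Δρ/ρ₀ = −αΔT + βΔS = -2.015 × 10⁻³ + 3.353 × 10⁻³ = 1.338 × 10⁻³, so Δρ ≈ 1.373 kg m⁻³.
N² = (g/ρ₀)·Δρ/Δz = g·(Δρ/ρ₀)/Δz = 9.8 × 1.338 × 10⁻³ / 107 = 1.2255 × 10⁻⁴ s⁻².
N = √(1.2255 × 10⁻⁴) = 0.011070 rad s⁻¹ ≈ 0.0111 rad s⁻¹.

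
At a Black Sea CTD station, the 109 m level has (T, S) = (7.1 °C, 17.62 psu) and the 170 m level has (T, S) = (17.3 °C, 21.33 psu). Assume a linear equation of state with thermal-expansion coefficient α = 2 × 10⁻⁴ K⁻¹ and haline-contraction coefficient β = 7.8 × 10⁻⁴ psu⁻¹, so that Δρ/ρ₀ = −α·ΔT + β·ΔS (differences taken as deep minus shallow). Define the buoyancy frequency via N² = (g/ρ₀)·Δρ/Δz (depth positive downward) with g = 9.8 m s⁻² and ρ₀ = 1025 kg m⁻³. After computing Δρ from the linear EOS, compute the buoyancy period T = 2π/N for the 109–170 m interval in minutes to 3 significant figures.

8.94 min

ΔT = +10.2 K, ΔS = +3.71 psu (deep − shallow).
Δρ/ρ₀ = −αΔT + βΔS = -2.04 × 10⁻³ + 2.8938 × 10⁻³ = 8.538 × 10⁻⁴, so Δρ ≈ 0.8751 kg m⁻³.
N² = (g/ρ₀)·Δρ/Δz = g·(Δρ/ρ₀)/Δz = 9.8 × 8.538 × 10⁻⁴ / 61 = 1.3717 × 10⁻⁴ s⁻².
N = √(1.3717 × 10⁻⁴) = 0.011712 rad s⁻¹ → T = 2π/N = 536.47 s = 8.9412 min ≈ 8.94 min.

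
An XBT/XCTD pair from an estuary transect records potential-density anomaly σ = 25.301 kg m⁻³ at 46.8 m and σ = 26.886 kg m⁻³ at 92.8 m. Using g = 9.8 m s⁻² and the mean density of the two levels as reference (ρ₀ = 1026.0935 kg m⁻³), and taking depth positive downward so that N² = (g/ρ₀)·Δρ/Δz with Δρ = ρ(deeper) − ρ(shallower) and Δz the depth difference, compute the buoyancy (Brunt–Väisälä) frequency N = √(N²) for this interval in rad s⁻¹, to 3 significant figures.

0.0181 rad s⁻¹

Δρ = 1026.886 − 1025.301 = 1.585 kg m⁻³ over Δz = 92.8 − 46.8 = 46 m.
N² = (9.8/1026.0935) × (1.585/46) = 3.2909 × 10⁻⁴ s⁻².
N = √(3.2909 × 10⁻⁴) = 0.018141 rad s⁻¹ ≈ 0.0181 rad s⁻¹.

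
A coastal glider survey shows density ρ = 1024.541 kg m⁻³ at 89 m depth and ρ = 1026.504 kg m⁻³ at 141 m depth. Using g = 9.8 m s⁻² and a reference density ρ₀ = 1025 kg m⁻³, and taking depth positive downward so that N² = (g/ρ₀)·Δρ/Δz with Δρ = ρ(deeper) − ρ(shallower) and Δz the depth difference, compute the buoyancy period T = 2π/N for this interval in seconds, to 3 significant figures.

331 s

Δρ = 1026.504 − 1024.541 = 1.963 kg m⁻³ over Δz = 141 − 89 = 52 m.
N² = (9.8/1025) × (1.963/52) = 3.6093 × 10⁻⁴ s⁻².
N = √(3.6093 × 10⁻⁴) = 0.018998 rad s⁻¹, so T = 2π/N = 330.73 s ≈ 331 s.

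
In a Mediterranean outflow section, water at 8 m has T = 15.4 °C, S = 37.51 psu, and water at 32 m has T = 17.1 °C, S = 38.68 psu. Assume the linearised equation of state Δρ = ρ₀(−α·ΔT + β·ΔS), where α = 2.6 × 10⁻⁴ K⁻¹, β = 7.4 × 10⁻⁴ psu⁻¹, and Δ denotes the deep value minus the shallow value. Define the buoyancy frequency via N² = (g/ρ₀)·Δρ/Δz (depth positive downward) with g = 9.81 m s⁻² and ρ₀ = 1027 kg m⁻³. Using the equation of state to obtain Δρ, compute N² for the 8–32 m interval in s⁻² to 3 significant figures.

1.73 × 10⁻⁴ s⁻²

ΔT = +1.7 K, ΔS = +1.17 psu (deep − shallow).
Δρ/ρ₀ = −αΔT + βΔS = -4.42 × 10⁻⁴ + 8.658 × 10⁻⁴ = 4.238 × 10⁻⁴, so Δρ ≈ 0.4352 kg m⁻³.
N² = (g/ρ₀)·Δρ/Δz = g·(Δρ/ρ₀)/Δz = 9.81 × 4.238 × 10⁻⁴ / 24 = 1.7323 × 10⁻⁴ s⁻² ≈ 1.73 × 10⁻⁴ s⁻².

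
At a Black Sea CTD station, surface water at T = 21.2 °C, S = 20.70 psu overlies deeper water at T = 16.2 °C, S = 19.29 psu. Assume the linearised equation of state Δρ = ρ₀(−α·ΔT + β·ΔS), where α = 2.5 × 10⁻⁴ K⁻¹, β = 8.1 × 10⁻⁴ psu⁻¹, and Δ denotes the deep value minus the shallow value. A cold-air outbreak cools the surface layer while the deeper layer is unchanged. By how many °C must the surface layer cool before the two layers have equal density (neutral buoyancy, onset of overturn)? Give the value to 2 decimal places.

Neutral buoyancy requires Δρ = 0, i.e. −α(T_deep − T_surf′) + β(S_deep − S_surf) = 0.
T_surf′ = T_deep − (β/α)·ΔS = 16.2 − (8.1 × 10⁻⁴/2.5 × 10⁻⁴)·(-1.41) = 20.7684 °C.
Cooling required: 21.2 − (20.7684) = 0.4316 °C.

0.43 °C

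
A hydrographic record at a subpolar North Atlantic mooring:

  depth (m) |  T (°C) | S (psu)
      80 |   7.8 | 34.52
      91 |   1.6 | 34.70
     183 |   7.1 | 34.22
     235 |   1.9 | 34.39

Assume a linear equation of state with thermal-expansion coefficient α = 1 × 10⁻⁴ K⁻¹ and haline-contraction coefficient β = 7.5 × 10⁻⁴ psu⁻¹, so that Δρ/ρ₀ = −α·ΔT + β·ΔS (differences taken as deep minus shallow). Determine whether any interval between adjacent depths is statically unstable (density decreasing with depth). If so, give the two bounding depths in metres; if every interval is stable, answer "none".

Evaluate Δρ/ρ₀ = −αΔT + βΔS across each adjacent pair:
  80–91 m: −αΔT+βΔS = −(1 × 10⁻⁴)(-6.2)+(7.5 × 10⁻⁴)(+0.18) = 7.6 × 10⁻⁴ → stable
  91–183 m: −αΔT+βΔS = −(1 × 10⁻⁴)(+5.5)+(7.5 × 10⁻⁴)(-0.48) = -9.1 × 10⁻⁴ → UNSTABLE
  183–235 m: −αΔT+βΔS = −(1 × 10⁻⁴)(-5.2)+(7.5 × 10⁻⁴)(+0.17) = 6.5 × 10⁻⁴ → stable
The 91–183 m interval has Δρ < 0: lighter water underlies denser water.

91–183 m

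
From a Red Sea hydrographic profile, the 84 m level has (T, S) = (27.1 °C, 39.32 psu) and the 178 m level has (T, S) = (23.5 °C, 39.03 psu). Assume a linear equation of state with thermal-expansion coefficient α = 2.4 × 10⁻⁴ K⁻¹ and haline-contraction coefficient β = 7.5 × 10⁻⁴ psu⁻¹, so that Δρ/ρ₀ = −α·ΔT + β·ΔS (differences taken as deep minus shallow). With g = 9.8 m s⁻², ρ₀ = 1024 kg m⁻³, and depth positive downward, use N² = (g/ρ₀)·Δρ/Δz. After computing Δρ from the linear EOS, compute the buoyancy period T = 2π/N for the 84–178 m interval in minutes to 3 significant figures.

ΔT = -3.6 K, ΔS = -0.29 psu (deep − shallow).
Δρ/ρ₀ = −αΔT + βΔS = 8.64 × 10⁻⁴ − 2.175 × 10⁻⁴ = 6.465 × 10⁻⁴, so Δρ ≈ 0.6620 kg m⁻³.
N² = (g/ρ₀)·Δρ/Δz = g·(Δρ/ρ₀)/Δz = 9.8 × 6.465 × 10⁻⁴ / 94 = 6.7401 × 10⁻⁵ s⁻².
N = √(6.7401 × 10⁻⁵) = 8.2098 × 10⁻³ rad s⁻¹ → T = 2π/N = 765.33 s = 12.756 min ≈ 12.8 min.

12.8 min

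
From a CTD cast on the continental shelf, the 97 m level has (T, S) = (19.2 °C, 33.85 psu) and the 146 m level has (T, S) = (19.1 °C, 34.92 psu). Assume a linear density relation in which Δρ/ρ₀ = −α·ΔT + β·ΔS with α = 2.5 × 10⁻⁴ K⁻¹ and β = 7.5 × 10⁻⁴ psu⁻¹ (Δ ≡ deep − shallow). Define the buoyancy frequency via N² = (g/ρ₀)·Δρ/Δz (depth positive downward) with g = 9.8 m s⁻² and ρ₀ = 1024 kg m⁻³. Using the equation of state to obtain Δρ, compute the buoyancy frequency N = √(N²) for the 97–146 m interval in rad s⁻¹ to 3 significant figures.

ΔT = -0.1 K, ΔS = +1.07 psu (deep − shallow).
Δρ/ρ₀ = −αΔT + βΔS = 2.50 × 10⁻⁵ + 8.025 × 10⁻⁴ = 8.275 × 10⁻⁴, so Δρ ≈ 0.8474 kg m⁻³.
N² = (g/ρ₀)·Δρ/Δz = g·(Δρ/ρ₀)/Δz = 9.8 × 8.275 × 10⁻⁴ / 49 = 1.6550 × 10⁻⁴ s⁻².
N = √(1.6550 × 10⁻⁴) = 0.012865 rad s⁻¹ ≈ 0.0129 rad s⁻¹.

0.0129 rad s⁻¹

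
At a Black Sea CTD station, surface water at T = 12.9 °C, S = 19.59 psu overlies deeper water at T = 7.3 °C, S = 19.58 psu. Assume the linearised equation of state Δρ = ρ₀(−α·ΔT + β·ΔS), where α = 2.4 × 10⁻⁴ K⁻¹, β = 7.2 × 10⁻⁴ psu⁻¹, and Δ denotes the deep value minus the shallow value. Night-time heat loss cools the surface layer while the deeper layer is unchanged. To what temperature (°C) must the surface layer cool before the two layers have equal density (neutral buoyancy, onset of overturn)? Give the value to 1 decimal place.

7.3 °C

Neutral buoyancy requires Δρ = 0, i.e. −α(T_deep − T_surf′) + β(S_deep − S_surf) = 0.
T_surf′ = T_deep − (β/α)·ΔS = 7.3 − (7.2 × 10⁻⁴/2.4 × 10⁻⁴)·(-0.01) = 7.330 °C.
Cooling required: 12.9 − (7.330) = 5.570 °C.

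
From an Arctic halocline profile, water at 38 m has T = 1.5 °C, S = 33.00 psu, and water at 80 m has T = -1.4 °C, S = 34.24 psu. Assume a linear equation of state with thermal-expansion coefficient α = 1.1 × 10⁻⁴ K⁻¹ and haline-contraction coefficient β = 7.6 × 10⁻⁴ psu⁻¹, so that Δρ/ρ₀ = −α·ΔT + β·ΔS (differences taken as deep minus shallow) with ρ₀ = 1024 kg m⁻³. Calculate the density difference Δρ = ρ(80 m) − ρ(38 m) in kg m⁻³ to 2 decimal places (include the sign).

+1.29 kg m⁻³

ΔT = -2.9 K, ΔS = +1.24 psu (deep − shallow).
Δρ/ρ₀ = −(1.1 × 10⁻⁴)(-2.9) + (7.6 × 10⁻⁴)(+1.24) = 1.2614 × 10⁻³.
Δρ = 1024 × (1.2614 × 10⁻³) = +1.29 kg m⁻³.
Positive Δρ: denser below, stable.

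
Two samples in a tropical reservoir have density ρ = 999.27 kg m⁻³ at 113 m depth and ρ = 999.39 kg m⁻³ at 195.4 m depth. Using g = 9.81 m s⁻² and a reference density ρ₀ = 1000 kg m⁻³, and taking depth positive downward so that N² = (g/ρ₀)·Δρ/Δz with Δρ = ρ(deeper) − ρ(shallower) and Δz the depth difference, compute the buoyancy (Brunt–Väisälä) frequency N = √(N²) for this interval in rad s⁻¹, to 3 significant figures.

Δρ = 999.39 − 999.27 = 0.12 kg m⁻³ over Δz = 195.4 − 113 = 82.4 m.
N² = (9.81/1000) × (0.12/82.4) = 1.4286 × 10⁻⁵ s⁻².
N = √(1.4286 × 10⁻⁵) = 3.7797 × 10⁻³ rad s⁻¹ ≈ 3.78 × 10⁻³ rad s⁻¹.

3.78 × 10⁻³ rad s⁻¹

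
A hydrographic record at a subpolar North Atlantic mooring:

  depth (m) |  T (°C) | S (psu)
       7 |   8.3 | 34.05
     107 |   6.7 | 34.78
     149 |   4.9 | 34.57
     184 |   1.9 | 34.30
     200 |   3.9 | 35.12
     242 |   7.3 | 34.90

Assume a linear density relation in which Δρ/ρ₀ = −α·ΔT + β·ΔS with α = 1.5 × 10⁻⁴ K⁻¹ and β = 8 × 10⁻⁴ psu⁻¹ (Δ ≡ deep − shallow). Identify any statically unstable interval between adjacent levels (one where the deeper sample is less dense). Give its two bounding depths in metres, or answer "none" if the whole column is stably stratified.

200–242 m

Evaluate Δρ/ρ₀ = −αΔT + βΔS across each adjacent pair:
  7–107 m: −αΔT+βΔS = −(1.5 × 10⁻⁴)(-1.6)+(8 × 10⁻⁴)(+0.73) = 8.2 × 10⁻⁴ → stable
  107–149 m: −αΔT+βΔS = −(1.5 × 10⁻⁴)(-1.8)+(8 × 10⁻⁴)(-0.21) = 1.0 × 10⁻⁴ → stable
  149–184 m: −αΔT+βΔS = −(1.5 × 10⁻⁴)(-3.0)+(8 × 10⁻⁴)(-0.27) = 2.3 × 10⁻⁴ → stable
  184–200 m: −αΔT+βΔS = −(1.5 × 10⁻⁴)(+2.0)+(8 × 10⁻⁴)(+0.82) = 3.6 × 10⁻⁴ → stable
  200–242 m: −αΔT+βΔS = −(1.5 × 10⁻⁴)(+3.4)+(8 × 10⁻⁴)(-0.22) = -6.9 × 10⁻⁴ → UNSTABLE
The 200–242 m interval has Δρ < 0: lighter water underlies denser water.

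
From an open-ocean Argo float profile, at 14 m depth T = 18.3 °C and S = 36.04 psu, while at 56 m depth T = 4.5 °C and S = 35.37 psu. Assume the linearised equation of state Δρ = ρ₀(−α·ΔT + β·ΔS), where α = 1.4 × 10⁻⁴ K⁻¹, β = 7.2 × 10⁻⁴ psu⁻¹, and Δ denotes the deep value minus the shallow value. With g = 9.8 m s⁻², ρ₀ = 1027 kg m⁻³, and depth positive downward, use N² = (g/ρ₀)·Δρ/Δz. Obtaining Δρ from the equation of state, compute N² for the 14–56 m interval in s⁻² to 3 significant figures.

3.38 × 10⁻⁴ s⁻²

ΔT = -13.8 K, ΔS = -0.67 psu (deep − shallow).
Δρ/ρ₀ = −αΔT + βΔS = 1.932 × 10⁻³ − 4.824 × 10⁻⁴ = 1.4496 × 10⁻³, so Δρ ≈ 1.489 kg m⁻³.
N² = (g/ρ₀)·Δρ/Δz = g·(Δρ/ρ₀)/Δz = 9.8 × 1.4496 × 10⁻³ / 42 = 3.3824 × 10⁻⁴ s⁻² ≈ 3.38 × 10⁻⁴ s⁻².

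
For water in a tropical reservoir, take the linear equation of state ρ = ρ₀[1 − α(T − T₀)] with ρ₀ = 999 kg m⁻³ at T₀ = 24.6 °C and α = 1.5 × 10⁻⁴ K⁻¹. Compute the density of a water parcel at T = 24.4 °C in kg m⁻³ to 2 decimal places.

T − T₀ = -0.2 K.
Bracket = 1 − α·(-0.2) = 1 + (3.00 × 10⁻⁵) = 1.0000300.
ρ = 999 × 1.0000300 = 999.03 kg m⁻³.

999.03 kg m⁻³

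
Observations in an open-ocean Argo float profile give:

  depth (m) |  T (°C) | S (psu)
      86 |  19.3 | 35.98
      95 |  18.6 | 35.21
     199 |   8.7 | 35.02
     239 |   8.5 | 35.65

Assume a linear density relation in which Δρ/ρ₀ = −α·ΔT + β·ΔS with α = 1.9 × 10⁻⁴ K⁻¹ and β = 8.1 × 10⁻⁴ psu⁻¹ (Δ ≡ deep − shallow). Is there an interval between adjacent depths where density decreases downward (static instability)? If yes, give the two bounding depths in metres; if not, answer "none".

Evaluate Δρ/ρ₀ = −αΔT + βΔS across each adjacent pair:
  86–95 m: −αΔT+βΔS = −(1.9 × 10⁻⁴)(-0.7)+(8.1 × 10⁻⁴)(-0.77) = -4.9 × 10⁻⁴ → UNSTABLE
  95–199 m: −αΔT+βΔS = −(1.9 × 10⁻⁴)(-9.9)+(8.1 × 10⁻⁴)(-0.19) = 1.7 × 10⁻³ → stable
  199–239 m: −αΔT+βΔS = −(1.9 × 10⁻⁴)(-0.2)+(8.1 × 10⁻⁴)(+0.63) = 5.5 × 10⁻⁴ → stable
The 86–95 m interval has Δρ < 0: lighter water underlies denser water.

86–95 m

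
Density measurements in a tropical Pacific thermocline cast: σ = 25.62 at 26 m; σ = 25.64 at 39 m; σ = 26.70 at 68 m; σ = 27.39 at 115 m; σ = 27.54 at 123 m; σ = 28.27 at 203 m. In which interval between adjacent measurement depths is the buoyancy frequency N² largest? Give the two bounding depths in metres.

Compute the density gradient over each adjacent pair:
  26–39 m: Δρ/Δz = 0.02/13 = 1.5 × 10⁻³ kg m⁻⁴
  39–68 m: Δρ/Δz = 1.06/29 = 0.037 kg m⁻⁴
  68–115 m: Δρ/Δz = 0.69/47 = 0.015 kg m⁻⁴
  115–123 m: Δρ/Δz = 0.15/8 = 0.019 kg m⁻⁴
  123–203 m: Δρ/Δz = 0.73/80 = 9.1 × 10⁻³ kg m⁻⁴
The largest gradient is in the 39–68 m interval — the pycnocline.

39–68 m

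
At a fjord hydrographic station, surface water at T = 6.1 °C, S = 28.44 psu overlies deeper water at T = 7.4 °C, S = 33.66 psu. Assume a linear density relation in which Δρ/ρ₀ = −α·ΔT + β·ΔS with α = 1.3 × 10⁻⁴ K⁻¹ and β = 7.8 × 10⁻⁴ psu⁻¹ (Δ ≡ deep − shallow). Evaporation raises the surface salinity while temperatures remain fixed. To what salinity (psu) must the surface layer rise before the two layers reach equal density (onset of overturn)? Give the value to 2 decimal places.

33.44 psu

Neutral buoyancy requires −α(T_deep − T_surf) + β(S_deep − S_surf′) = 0.
S_surf′ = S_deep − (α/β)·ΔT = 33.66 − (1.3 × 10⁻⁴/7.8 × 10⁻⁴)·(+1.3) = 33.4433 psu.
Increase required: 33.4433 − 28.44 = 5.0033 psu.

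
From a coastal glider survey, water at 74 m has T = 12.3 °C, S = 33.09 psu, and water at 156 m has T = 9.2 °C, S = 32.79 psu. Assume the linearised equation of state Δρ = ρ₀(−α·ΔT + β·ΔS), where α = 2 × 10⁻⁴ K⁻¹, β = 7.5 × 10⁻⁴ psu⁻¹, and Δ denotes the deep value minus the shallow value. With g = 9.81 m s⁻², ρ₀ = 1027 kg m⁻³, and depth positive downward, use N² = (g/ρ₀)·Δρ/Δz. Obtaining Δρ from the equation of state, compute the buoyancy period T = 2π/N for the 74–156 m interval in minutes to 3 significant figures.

15.2 min

ΔT = -3.1 K, ΔS = -0.30 psu (deep − shallow).
Δρ/ρ₀ = −αΔT + βΔS = 6.20 × 10⁻⁴ − 2.25 × 10⁻⁴ = 3.95 × 10⁻⁴, so Δρ ≈ 0.4057 kg m⁻³.
N² = (g/ρ₀)·Δρ/Δz = g·(Δρ/ρ₀)/Δz = 9.81 × 3.95 × 10⁻⁴ / 82 = 4.7255 × 10⁻⁵ s⁻².
N = √(4.7255 × 10⁻⁵) = 6.8742 × 10⁻³ rad s⁻¹ → T = 2π/N = 914.02 s = 15.234 min ≈ 15.2 min.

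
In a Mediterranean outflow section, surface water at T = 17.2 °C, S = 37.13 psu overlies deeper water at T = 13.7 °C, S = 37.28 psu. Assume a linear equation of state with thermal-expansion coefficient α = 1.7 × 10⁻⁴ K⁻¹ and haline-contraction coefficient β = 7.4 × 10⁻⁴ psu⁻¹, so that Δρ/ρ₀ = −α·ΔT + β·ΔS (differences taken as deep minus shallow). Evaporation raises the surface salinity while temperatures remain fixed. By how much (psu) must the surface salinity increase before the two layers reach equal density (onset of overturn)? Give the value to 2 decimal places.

0.95 psu

Neutral buoyancy requires −α(T_deep − T_surf) + β(S_deep − S_surf′) = 0.
S_surf′ = S_deep − (α/β)·ΔT = 37.28 − (1.7 × 10⁻⁴/7.4 × 10⁻⁴)·(-3.5) = 38.0841 psu.
Increase required: 38.0841 − 37.13 = 0.9541 psu.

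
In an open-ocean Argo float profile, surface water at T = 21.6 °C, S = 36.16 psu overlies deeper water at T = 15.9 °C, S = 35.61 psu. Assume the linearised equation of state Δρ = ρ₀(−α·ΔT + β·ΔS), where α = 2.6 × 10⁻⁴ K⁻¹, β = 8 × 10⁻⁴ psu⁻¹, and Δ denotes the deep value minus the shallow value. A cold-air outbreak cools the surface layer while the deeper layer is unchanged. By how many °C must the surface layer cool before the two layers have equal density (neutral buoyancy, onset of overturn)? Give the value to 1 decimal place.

4.0 °C

Neutral buoyancy requires Δρ = 0, i.e. −α(T_deep − T_surf′) + β(S_deep − S_surf) = 0.
T_surf′ = T_deep − (β/α)·ΔS = 15.9 − (8 × 10⁻⁴/2.6 × 10⁻⁴)·(-0.55) = 17.592 °C.
Cooling required: 21.6 − (17.592) = 4.008 °C.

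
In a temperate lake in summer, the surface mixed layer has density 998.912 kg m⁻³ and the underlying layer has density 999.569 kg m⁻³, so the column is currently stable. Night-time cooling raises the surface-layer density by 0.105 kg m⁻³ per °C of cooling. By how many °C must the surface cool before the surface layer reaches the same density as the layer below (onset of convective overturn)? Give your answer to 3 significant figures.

Density deficit of the surface layer: 999.569 − 998.912 = 0.657 kg m⁻³.
Required change = 0.657 / 0.105 = 6.26 °C.

6.26 °C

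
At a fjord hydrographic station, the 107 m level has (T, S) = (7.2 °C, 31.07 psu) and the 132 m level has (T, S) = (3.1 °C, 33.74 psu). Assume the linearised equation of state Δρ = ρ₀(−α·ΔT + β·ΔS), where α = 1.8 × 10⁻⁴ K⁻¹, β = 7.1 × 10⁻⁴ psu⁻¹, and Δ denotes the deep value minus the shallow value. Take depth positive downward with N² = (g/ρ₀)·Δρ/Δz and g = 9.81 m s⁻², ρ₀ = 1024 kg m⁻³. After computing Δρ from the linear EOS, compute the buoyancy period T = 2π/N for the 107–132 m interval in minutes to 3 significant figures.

ΔT = -4.1 K, ΔS = +2.67 psu (deep − shallow).
Δρ/ρ₀ = −αΔT + βΔS = 7.38 × 10⁻⁴ + 1.8957 × 10⁻³ = 2.6337 × 10⁻³, so Δρ ≈ 2.697 kg m⁻³.
N² = (g/ρ₀)·Δρ/Δz = g·(Δρ/ρ₀)/Δz = 9.81 × 2.6337 × 10⁻³ / 25 = 1.0335 × 10⁻³ s⁻².
N = √(1.0335 × 10⁻³) = 0.032148 rad s⁻¹ → T = 2π/N = 195.45 s = 3.2575 min ≈ 3.26 min.

3.26 min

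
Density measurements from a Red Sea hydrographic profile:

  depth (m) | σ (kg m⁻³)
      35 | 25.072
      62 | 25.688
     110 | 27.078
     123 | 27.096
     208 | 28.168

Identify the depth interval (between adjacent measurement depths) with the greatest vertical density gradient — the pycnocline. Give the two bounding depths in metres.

62–110 m

Compute the density gradient over each adjacent pair:
  35–62 m: Δρ/Δz = 0.616/27 = 0.023 kg m⁻⁴
  62–110 m: Δρ/Δz = 1.390/48 = 0.029 kg m⁻⁴
  110–123 m: Δρ/Δz = 0.018/13 = 1.4 × 10⁻³ kg m⁻⁴
  123–208 m: Δρ/Δz = 1.072/85 = 0.013 kg m⁻⁴
The largest gradient is in the 62–110 m interval — the pycnocline.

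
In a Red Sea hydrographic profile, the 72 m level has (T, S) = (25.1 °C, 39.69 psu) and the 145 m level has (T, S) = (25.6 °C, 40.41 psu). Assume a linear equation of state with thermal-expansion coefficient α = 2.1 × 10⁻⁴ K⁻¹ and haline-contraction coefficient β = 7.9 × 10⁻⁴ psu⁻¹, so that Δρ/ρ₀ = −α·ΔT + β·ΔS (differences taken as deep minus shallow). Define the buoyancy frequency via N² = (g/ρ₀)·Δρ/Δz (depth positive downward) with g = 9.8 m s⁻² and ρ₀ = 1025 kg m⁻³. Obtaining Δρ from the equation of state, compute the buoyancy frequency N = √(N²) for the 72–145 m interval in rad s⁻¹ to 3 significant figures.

7.89 × 10⁻³ rad s⁻¹

ΔT = +0.5 K, ΔS = +0.72 psu (deep − shallow).
Δρ/ρ₀ = −αΔT + βΔS = -1.05 × 10⁻⁴ + 5.688 × 10⁻⁴ = 4.638 × 10⁻⁴, so Δρ ≈ 0.4754 kg m⁻³.
N² = (g/ρ₀)·Δρ/Δz = g·(Δρ/ρ₀)/Δz = 9.8 × 4.638 × 10⁻⁴ / 73 = 6.2264 × 10⁻⁵ s⁻².
N = √(6.2264 × 10⁻⁵) = 7.8908 × 10⁻³ rad s⁻¹ ≈ 7.89 × 10⁻³ rad s⁻¹.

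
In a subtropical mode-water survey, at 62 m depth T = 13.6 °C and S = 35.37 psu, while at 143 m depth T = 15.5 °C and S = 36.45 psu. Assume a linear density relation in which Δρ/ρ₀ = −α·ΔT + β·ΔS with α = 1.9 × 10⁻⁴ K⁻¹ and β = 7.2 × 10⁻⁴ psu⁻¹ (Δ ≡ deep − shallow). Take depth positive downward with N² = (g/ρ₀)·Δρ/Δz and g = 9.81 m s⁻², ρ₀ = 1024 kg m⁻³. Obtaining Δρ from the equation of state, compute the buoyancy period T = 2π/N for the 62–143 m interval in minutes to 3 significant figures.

ΔT = +1.9 K, ΔS = +1.08 psu (deep − shallow).
Δρ/ρ₀ = −αΔT + βΔS = -3.61 × 10⁻⁴ + 7.776 × 10⁻⁴ = 4.166 × 10⁻⁴, so Δρ ≈ 0.4266 kg m⁻³.
N² = (g/ρ₀)·Δρ/Δz = g·(Δρ/ρ₀)/Δz = 9.81 × 4.166 × 10⁻⁴ / 81 = 5.0455 × 10⁻⁵ s⁻².
N = √(5.0455 × 10⁻⁵) = 7.1032 × 10⁻³ rad s⁻¹ → T = 2π/N = 884.56 s = 14.743 min ≈ 14.7 min.

14.7 min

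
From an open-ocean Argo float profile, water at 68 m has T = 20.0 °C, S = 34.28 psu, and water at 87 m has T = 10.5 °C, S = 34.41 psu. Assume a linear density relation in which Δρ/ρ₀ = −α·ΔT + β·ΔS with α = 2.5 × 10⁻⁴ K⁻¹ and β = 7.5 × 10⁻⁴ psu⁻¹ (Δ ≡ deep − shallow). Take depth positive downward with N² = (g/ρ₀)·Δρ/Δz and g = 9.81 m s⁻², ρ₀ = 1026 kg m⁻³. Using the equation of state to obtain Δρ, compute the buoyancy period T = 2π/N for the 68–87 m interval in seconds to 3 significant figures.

ΔT = -9.5 K, ΔS = +0.13 psu (deep − shallow).
Δρ/ρ₀ = −αΔT + βΔS = 2.375 × 10⁻³ + 9.75 × 10⁻⁵ = 2.4725 × 10⁻³, so Δρ ≈ 2.537 kg m⁻³.
N² = (g/ρ₀)·Δρ/Δz = g·(Δρ/ρ₀)/Δz = 9.81 × 2.4725 × 10⁻³ / 19 = 1.2766 × 10⁻³ s⁻².
N = √(1.2766 × 10⁻³) = 0.035730 rad s⁻¹ → T = 2π/N = 175.85 s ≈ 176 s.

176 s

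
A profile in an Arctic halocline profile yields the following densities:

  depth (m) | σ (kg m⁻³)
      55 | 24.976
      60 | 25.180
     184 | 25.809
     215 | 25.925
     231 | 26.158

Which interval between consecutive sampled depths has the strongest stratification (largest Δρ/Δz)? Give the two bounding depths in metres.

55–60 m

Compute the density gradient over each adjacent pair:
  55–60 m: Δρ/Δz = 0.204/5 = 0.041 kg m⁻⁴
  60–184 m: Δρ/Δz = 0.629/124 = 5.1 × 10⁻³ kg m⁻⁴
  184–215 m: Δρ/Δz = 0.116/31 = 3.7 × 10⁻³ kg m⁻⁴
  215–231 m: Δρ/Δz = 0.233/16 = 0.015 kg m⁻⁴
The largest gradient is in the 55–60 m interval — the pycnocline.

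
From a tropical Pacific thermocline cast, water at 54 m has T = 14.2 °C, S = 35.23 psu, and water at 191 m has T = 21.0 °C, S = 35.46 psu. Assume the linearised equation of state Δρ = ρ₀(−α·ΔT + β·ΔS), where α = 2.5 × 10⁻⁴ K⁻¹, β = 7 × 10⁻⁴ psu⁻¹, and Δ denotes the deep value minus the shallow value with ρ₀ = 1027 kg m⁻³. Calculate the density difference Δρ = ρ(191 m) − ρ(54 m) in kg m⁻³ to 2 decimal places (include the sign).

-1.58 kg m⁻³

ΔT = +6.8 K, ΔS = +0.23 psu (deep − shallow).
Δρ/ρ₀ = −(2.5 × 10⁻⁴)(+6.8) + (7 × 10⁻⁴)(+0.23) = -1.539 × 10⁻³.
Δρ = 1027 × (-1.539 × 10⁻³) = -1.58 kg m⁻³.
Negative Δρ: lighter below, statically unstable.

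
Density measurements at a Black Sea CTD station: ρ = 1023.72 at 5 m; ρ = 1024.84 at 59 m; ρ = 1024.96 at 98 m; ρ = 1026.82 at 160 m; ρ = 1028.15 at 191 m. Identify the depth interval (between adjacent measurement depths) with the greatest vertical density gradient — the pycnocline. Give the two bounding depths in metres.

160–191 m

Compute the density gradient over each adjacent pair:
  5–59 m: Δρ/Δz = 1.12/54 = 0.021 kg m⁻⁴
  59–98 m: Δρ/Δz = 0.12/39 = 3.1 × 10⁻³ kg m⁻⁴
  98–160 m: Δρ/Δz = 1.86/62 = 0.030 kg m⁻⁴
  160–191 m: Δρ/Δz = 1.33/31 = 0.043 kg m⁻⁴
The largest gradient is in the 160–191 m interval — the pycnocline.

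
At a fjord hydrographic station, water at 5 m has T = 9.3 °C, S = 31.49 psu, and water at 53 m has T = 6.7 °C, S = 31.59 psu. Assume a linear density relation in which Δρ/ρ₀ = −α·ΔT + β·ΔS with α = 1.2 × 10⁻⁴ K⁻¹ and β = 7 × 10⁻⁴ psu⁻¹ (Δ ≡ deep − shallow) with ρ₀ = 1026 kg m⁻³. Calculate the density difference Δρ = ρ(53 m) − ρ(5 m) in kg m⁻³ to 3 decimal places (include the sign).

+0.392 kg m⁻³

ΔT = -2.6 K, ΔS = +0.10 psu (deep − shallow).
Δρ/ρ₀ = −(1.2 × 10⁻⁴)(-2.6) + (7 × 10⁻⁴)(+0.10) = 3.82 × 10⁻⁴.
Δρ = 1026 × (3.82 × 10⁻⁴) = +0.392 kg m⁻³.
Positive Δρ: denser below, stable.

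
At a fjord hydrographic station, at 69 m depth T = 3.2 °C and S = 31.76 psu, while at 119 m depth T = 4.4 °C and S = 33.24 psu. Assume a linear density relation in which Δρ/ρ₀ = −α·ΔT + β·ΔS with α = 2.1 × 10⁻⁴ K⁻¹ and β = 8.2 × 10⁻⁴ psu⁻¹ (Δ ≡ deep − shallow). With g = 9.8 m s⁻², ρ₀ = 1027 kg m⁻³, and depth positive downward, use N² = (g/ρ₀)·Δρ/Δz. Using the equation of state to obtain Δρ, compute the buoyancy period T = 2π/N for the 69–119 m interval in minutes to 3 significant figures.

7.63 min

ΔT = +1.2 K, ΔS = +1.48 psu (deep − shallow).
Δρ/ρ₀ = −αΔT + βΔS = -2.52 × 10⁻⁴ + 1.2136 × 10⁻³ = 9.616 × 10⁻⁴, so Δρ ≈ 0.9876 kg m⁻³.
N² = (g/ρ₀)·Δρ/Δz = g·(Δρ/ρ₀)/Δz = 9.8 × 9.616 × 10⁻⁴ / 50 = 1.8847 × 10⁻⁴ s⁻².
N = √(1.8847 × 10⁻⁴) = 0.013728 rad s⁻¹ → T = 2π/N = 457.69 s = 7.6282 min ≈ 7.63 min.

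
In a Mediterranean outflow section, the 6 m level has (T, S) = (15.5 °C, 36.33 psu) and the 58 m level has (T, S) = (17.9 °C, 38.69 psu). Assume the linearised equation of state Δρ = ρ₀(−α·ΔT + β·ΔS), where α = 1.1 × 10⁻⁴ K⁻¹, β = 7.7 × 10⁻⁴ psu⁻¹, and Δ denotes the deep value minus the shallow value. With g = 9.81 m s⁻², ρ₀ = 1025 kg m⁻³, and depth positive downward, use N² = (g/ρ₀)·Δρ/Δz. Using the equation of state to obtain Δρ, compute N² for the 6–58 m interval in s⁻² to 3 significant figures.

ΔT = +2.4 K, ΔS = +2.36 psu (deep − shallow).
Δρ/ρ₀ = −αΔT + βΔS = -2.64 × 10⁻⁴ + 1.8172 × 10⁻³ = 1.5532 × 10⁻³, so Δρ ≈ 1.592 kg m⁻³.
N² = (g/ρ₀)·Δρ/Δz = g·(Δρ/ρ₀)/Δz = 9.81 × 1.5532 × 10⁻³ / 52 = 2.9302 × 10⁻⁴ s⁻² ≈ 2.93 × 10⁻⁴ s⁻².

2.93 × 10⁻⁴ s⁻²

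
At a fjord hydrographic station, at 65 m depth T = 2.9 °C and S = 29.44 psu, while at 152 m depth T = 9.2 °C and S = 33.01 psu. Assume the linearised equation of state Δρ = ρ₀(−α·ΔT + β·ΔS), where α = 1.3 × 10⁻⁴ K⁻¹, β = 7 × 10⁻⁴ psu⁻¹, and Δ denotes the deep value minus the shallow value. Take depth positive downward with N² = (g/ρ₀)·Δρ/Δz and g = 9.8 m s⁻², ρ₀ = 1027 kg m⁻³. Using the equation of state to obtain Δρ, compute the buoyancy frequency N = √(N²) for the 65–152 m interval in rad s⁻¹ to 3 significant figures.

ΔT = +6.3 K, ΔS = +3.57 psu (deep − shallow).
Δρ/ρ₀ = −αΔT + βΔS = -8.19 × 10⁻⁴ + 2.499 × 10⁻³ = 1.68 × 10⁻³, so Δρ ≈ 1.725 kg m⁻³.
N² = (g/ρ₀)·Δρ/Δz = g·(Δρ/ρ₀)/Δz = 9.8 × 1.68 × 10⁻³ / 87 = 1.8924 × 10⁻⁴ s⁻².
N = √(1.8924 × 10⁻⁴) = 0.013756 rad s⁻¹ ≈ 0.0138 rad s⁻¹.

0.0138 rad s⁻¹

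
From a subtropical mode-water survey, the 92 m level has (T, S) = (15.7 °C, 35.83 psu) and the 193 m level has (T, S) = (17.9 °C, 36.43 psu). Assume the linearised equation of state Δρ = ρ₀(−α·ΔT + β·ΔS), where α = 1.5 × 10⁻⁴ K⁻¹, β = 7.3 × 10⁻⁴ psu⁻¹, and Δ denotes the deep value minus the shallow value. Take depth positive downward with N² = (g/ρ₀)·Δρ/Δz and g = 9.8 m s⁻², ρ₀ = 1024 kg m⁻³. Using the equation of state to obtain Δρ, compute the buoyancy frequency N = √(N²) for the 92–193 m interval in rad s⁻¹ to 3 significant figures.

3.24 × 10⁻³ rad s⁻¹

ΔT = +2.2 K, ΔS = +0.60 psu (deep − shallow).
Δρ/ρ₀ = −αΔT + βΔS = -3.30 × 10⁻⁴ + 4.38 × 10⁻⁴ = 1.08 × 10⁻⁴, so Δρ ≈ 0.1106 kg m⁻³.
N² = (g/ρ₀)·Δρ/Δz = g·(Δρ/ρ₀)/Δz = 9.8 × 1.08 × 10⁻⁴ / 101 = 1.0479 × 10⁻⁵ s⁻².
N = √(1.0479 × 10⁻⁵) = 3.2371 × 10⁻³ rad s⁻¹ ≈ 3.24 × 10⁻³ rad s⁻¹.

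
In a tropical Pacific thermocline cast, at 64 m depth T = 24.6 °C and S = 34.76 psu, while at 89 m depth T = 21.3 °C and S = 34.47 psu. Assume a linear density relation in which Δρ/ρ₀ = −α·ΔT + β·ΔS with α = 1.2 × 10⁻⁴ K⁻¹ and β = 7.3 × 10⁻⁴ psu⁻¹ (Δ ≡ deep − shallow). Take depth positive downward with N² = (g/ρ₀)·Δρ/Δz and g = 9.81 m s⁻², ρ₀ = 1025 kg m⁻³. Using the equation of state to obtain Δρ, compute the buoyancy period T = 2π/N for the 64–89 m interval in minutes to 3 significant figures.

12.3 min

ΔT = -3.3 K, ΔS = -0.29 psu (deep − shallow).
Δρ/ρ₀ = −αΔT + βΔS = 3.96 × 10⁻⁴ − 2.117 × 10⁻⁴ = 1.843 × 10⁻⁴, so Δρ ≈ 0.1889 kg m⁻³.
N² = (g/ρ₀)·Δρ/Δz = g·(Δρ/ρ₀)/Δz = 9.81 × 1.843 × 10⁻⁴ / 25 = 7.2319 × 10⁻⁵ s⁻².
N = √(7.2319 × 10⁻⁵) = 8.5041 × 10⁻³ rad s⁻¹ → T = 2π/N = 738.84 s = 12.314 min ≈ 12.3 min.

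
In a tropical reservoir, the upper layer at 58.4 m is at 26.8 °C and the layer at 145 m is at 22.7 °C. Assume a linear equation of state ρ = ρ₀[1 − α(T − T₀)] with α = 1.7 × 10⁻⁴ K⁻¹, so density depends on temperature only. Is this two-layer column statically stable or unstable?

stable

ΔT = 22.7 − 26.8 = -4.1 K, so Δρ/ρ₀ = −αΔT = 6.97 × 10⁻⁴.
Δρ/ρ₀ > 0, so Δρ > 0: deeper water is denser → statically stable.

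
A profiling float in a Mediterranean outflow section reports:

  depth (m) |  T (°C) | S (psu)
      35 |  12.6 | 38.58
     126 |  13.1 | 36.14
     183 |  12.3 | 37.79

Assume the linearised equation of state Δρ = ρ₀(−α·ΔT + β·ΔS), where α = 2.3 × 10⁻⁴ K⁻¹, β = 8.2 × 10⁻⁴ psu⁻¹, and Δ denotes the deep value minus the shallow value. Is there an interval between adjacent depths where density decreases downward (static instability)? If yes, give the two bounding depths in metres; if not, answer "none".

Evaluate Δρ/ρ₀ = −αΔT + βΔS across each adjacent pair:
  35–126 m: −αΔT+βΔS = −(2.3 × 10⁻⁴)(+0.5)+(8.2 × 10⁻⁴)(-2.44) = -2.1 × 10⁻³ → UNSTABLE
  126–183 m: −αΔT+βΔS = −(2.3 × 10⁻⁴)(-0.8)+(8.2 × 10⁻⁴)(+1.65) = 1.5 × 10⁻³ → stable
The 35–126 m interval has Δρ < 0: lighter water underlies denser water.

35–126 m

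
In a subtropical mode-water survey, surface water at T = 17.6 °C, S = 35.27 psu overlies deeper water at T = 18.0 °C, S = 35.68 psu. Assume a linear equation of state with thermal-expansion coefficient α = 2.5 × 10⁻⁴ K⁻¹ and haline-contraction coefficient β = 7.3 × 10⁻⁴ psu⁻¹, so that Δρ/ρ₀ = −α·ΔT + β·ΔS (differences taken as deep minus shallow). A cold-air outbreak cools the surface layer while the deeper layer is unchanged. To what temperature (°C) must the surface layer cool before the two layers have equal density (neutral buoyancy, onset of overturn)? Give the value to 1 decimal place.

16.8 °C

Neutral buoyancy requires Δρ = 0, i.e. −α(T_deep − T_surf′) + β(S_deep − S_surf) = 0.
T_surf′ = T_deep − (β/α)·ΔS = 18.0 − (7.3 × 10⁻⁴/2.5 × 10⁻⁴)·(+0.41) = 16.803 °C.
Cooling required: 17.6 − (16.803) = 0.797 °C.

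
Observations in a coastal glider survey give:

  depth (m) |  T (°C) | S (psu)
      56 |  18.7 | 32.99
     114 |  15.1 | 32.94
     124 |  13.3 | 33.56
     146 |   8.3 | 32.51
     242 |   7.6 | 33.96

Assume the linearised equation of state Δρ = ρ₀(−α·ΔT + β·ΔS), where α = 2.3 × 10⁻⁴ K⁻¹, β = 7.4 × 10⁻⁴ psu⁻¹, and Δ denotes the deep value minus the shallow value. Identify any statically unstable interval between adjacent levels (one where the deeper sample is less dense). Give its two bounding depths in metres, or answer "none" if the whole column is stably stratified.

Evaluate Δρ/ρ₀ = −αΔT + βΔS across each adjacent pair:
  56–114 m: −αΔT+βΔS = −(2.3 × 10⁻⁴)(-3.6)+(7.4 × 10⁻⁴)(-0.05) = 7.9 × 10⁻⁴ → stable
  114–124 m: −αΔT+βΔS = −(2.3 × 10⁻⁴)(-1.8)+(7.4 × 10⁻⁴)(+0.62) = 8.7 × 10⁻⁴ → stable
  124–146 m: −αΔT+βΔS = −(2.3 × 10⁻⁴)(-5.0)+(7.4 × 10⁻⁴)(-1.05) = 3.7 × 10⁻⁴ → stable
  146–242 m: −αΔT+βΔS = −(2.3 × 10⁻⁴)(-0.7)+(7.4 × 10⁻⁴)(+1.45) = 1.2 × 10⁻³ → stable
Every interval has Δρ > 0: the column is stably stratified throughout.

none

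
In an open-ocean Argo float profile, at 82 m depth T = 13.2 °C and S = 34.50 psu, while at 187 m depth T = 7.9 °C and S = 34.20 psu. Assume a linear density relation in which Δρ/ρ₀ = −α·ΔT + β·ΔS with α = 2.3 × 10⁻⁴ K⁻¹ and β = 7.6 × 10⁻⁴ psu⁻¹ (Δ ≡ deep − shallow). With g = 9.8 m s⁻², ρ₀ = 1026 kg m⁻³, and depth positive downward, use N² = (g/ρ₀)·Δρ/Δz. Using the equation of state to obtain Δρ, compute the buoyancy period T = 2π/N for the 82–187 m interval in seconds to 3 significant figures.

653 s

ΔT = -5.3 K, ΔS = -0.30 psu (deep − shallow).
Δρ/ρ₀ = −αΔT + βΔS = 1.219 × 10⁻³ − 2.28 × 10⁻⁴ = 9.91 × 10⁻⁴, so Δρ ≈ 1.017 kg m⁻³.
N² = (g/ρ₀)·Δρ/Δz = g·(Δρ/ρ₀)/Δz = 9.8 × 9.91 × 10⁻⁴ / 105 = 9.2493 × 10⁻⁵ s⁻².
N = √(9.2493 × 10⁻⁵) = 9.6173 × 10⁻³ rad s⁻¹ → T = 2π/N = 653.32 s ≈ 653 s.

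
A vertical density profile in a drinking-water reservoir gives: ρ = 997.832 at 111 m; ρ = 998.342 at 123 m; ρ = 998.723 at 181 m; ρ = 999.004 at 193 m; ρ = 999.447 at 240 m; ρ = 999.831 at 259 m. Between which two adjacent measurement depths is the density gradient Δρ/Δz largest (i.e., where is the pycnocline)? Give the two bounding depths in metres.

111–123 m

Compute the density gradient over each adjacent pair:
  111–123 m: Δρ/Δz = 0.510/12 = 0.043 kg m⁻⁴
  123–181 m: Δρ/Δz = 0.381/58 = 6.6 × 10⁻³ kg m⁻⁴
  181–193 m: Δρ/Δz = 0.281/12 = 0.023 kg m⁻⁴
  193–240 m: Δρ/Δz = 0.443/47 = 9.4 × 10⁻³ kg m⁻⁴
  240–259 m: Δρ/Δz = 0.384/19 = 0.020 kg m⁻⁴
The largest gradient is in the 111–123 m interval — the pycnocline.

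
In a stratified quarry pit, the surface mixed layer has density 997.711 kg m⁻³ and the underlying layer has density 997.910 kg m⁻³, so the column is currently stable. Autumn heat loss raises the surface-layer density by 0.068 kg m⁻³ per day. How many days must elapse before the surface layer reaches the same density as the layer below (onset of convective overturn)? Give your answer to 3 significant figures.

Density deficit of the surface layer: 997.910 − 997.711 = 0.199 kg m⁻³.
Required change = 0.199 / 0.068 = 2.93 days.

2.93 days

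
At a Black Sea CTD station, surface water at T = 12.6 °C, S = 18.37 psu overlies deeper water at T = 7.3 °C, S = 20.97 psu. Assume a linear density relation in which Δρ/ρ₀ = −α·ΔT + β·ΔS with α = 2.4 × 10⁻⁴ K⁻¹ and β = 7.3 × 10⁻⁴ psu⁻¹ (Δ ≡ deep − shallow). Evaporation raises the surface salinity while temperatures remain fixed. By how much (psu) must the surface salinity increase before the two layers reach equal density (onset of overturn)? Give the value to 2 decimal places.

Neutral buoyancy requires −α(T_deep − T_surf) + β(S_deep − S_surf′) = 0.
S_surf′ = S_deep − (α/β)·ΔT = 20.97 − (2.4 × 10⁻⁴/7.3 × 10⁻⁴)·(-5.3) = 22.7125 psu.
Increase required: 22.7125 − 18.37 = 4.3425 psu.

4.34 psu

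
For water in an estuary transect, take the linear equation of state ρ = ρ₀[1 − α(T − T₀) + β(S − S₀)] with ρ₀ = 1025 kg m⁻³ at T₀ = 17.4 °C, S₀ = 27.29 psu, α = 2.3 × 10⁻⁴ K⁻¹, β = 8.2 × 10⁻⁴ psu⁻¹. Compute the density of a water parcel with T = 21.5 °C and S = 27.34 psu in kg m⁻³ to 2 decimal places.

T − T₀ = +4.1 K, S − S₀ = +0.05 psu.
Bracket = 1 − α·(+4.1) + β·(+0.05) = 1 + (-9.02 × 10⁻⁴) = 0.9990980.
ρ = 1025 × 0.9990980 = 1024.08 kg m⁻³.

1024.08 kg m⁻³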